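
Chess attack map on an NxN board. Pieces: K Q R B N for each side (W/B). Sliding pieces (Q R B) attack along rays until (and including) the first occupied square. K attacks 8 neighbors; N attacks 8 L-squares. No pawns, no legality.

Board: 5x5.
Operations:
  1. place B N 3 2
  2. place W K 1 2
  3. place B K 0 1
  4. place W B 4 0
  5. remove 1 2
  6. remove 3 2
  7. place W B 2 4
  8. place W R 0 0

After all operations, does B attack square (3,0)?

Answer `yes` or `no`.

Op 1: place BN@(3,2)
Op 2: place WK@(1,2)
Op 3: place BK@(0,1)
Op 4: place WB@(4,0)
Op 5: remove (1,2)
Op 6: remove (3,2)
Op 7: place WB@(2,4)
Op 8: place WR@(0,0)
Per-piece attacks for B:
  BK@(0,1): attacks (0,2) (0,0) (1,1) (1,2) (1,0)
B attacks (3,0): no

Answer: no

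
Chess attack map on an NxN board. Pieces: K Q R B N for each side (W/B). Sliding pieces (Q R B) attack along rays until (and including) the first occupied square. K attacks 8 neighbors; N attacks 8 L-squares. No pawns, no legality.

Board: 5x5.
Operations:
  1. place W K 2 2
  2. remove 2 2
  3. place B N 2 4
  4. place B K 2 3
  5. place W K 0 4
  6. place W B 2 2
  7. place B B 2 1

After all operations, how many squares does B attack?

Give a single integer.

Op 1: place WK@(2,2)
Op 2: remove (2,2)
Op 3: place BN@(2,4)
Op 4: place BK@(2,3)
Op 5: place WK@(0,4)
Op 6: place WB@(2,2)
Op 7: place BB@(2,1)
Per-piece attacks for B:
  BB@(2,1): attacks (3,2) (4,3) (3,0) (1,2) (0,3) (1,0)
  BK@(2,3): attacks (2,4) (2,2) (3,3) (1,3) (3,4) (3,2) (1,4) (1,2)
  BN@(2,4): attacks (3,2) (4,3) (1,2) (0,3)
Union (12 distinct): (0,3) (1,0) (1,2) (1,3) (1,4) (2,2) (2,4) (3,0) (3,2) (3,3) (3,4) (4,3)

Answer: 12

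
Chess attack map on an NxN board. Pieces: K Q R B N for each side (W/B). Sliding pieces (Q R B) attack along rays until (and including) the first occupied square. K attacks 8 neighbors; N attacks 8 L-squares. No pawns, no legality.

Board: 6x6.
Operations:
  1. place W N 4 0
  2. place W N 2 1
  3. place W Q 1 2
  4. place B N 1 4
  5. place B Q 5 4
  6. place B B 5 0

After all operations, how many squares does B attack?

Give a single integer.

Op 1: place WN@(4,0)
Op 2: place WN@(2,1)
Op 3: place WQ@(1,2)
Op 4: place BN@(1,4)
Op 5: place BQ@(5,4)
Op 6: place BB@(5,0)
Per-piece attacks for B:
  BN@(1,4): attacks (3,5) (2,2) (3,3) (0,2)
  BB@(5,0): attacks (4,1) (3,2) (2,3) (1,4) [ray(-1,1) blocked at (1,4)]
  BQ@(5,4): attacks (5,5) (5,3) (5,2) (5,1) (5,0) (4,4) (3,4) (2,4) (1,4) (4,5) (4,3) (3,2) (2,1) [ray(0,-1) blocked at (5,0); ray(-1,0) blocked at (1,4); ray(-1,-1) blocked at (2,1)]
Union (19 distinct): (0,2) (1,4) (2,1) (2,2) (2,3) (2,4) (3,2) (3,3) (3,4) (3,5) (4,1) (4,3) (4,4) (4,5) (5,0) (5,1) (5,2) (5,3) (5,5)

Answer: 19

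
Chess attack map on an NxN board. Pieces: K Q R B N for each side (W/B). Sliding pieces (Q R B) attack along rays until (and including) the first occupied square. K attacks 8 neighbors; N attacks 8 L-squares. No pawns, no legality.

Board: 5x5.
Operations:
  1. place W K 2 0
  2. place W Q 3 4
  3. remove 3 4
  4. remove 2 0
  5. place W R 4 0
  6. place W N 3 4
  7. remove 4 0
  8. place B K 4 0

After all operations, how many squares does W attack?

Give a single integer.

Op 1: place WK@(2,0)
Op 2: place WQ@(3,4)
Op 3: remove (3,4)
Op 4: remove (2,0)
Op 5: place WR@(4,0)
Op 6: place WN@(3,4)
Op 7: remove (4,0)
Op 8: place BK@(4,0)
Per-piece attacks for W:
  WN@(3,4): attacks (4,2) (2,2) (1,3)
Union (3 distinct): (1,3) (2,2) (4,2)

Answer: 3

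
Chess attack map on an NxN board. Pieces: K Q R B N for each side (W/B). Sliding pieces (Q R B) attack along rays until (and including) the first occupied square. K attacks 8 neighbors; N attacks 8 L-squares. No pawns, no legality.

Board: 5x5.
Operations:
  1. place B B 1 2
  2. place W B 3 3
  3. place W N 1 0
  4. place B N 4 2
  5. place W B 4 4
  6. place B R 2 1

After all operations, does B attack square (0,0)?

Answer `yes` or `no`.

Answer: no

Derivation:
Op 1: place BB@(1,2)
Op 2: place WB@(3,3)
Op 3: place WN@(1,0)
Op 4: place BN@(4,2)
Op 5: place WB@(4,4)
Op 6: place BR@(2,1)
Per-piece attacks for B:
  BB@(1,2): attacks (2,3) (3,4) (2,1) (0,3) (0,1) [ray(1,-1) blocked at (2,1)]
  BR@(2,1): attacks (2,2) (2,3) (2,4) (2,0) (3,1) (4,1) (1,1) (0,1)
  BN@(4,2): attacks (3,4) (2,3) (3,0) (2,1)
B attacks (0,0): no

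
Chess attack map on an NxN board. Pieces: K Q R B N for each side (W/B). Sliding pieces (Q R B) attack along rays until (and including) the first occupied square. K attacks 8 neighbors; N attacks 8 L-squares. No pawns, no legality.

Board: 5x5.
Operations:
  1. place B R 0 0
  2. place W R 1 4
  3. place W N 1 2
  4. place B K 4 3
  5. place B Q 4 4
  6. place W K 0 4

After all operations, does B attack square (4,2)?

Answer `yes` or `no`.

Answer: yes

Derivation:
Op 1: place BR@(0,0)
Op 2: place WR@(1,4)
Op 3: place WN@(1,2)
Op 4: place BK@(4,3)
Op 5: place BQ@(4,4)
Op 6: place WK@(0,4)
Per-piece attacks for B:
  BR@(0,0): attacks (0,1) (0,2) (0,3) (0,4) (1,0) (2,0) (3,0) (4,0) [ray(0,1) blocked at (0,4)]
  BK@(4,3): attacks (4,4) (4,2) (3,3) (3,4) (3,2)
  BQ@(4,4): attacks (4,3) (3,4) (2,4) (1,4) (3,3) (2,2) (1,1) (0,0) [ray(0,-1) blocked at (4,3); ray(-1,0) blocked at (1,4); ray(-1,-1) blocked at (0,0)]
B attacks (4,2): yes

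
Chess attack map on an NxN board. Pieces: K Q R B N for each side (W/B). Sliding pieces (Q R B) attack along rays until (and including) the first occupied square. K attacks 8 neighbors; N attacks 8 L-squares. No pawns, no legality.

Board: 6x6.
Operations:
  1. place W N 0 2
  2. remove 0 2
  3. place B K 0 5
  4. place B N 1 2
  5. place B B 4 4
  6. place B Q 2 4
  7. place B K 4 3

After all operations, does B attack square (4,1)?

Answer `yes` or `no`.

Answer: no

Derivation:
Op 1: place WN@(0,2)
Op 2: remove (0,2)
Op 3: place BK@(0,5)
Op 4: place BN@(1,2)
Op 5: place BB@(4,4)
Op 6: place BQ@(2,4)
Op 7: place BK@(4,3)
Per-piece attacks for B:
  BK@(0,5): attacks (0,4) (1,5) (1,4)
  BN@(1,2): attacks (2,4) (3,3) (0,4) (2,0) (3,1) (0,0)
  BQ@(2,4): attacks (2,5) (2,3) (2,2) (2,1) (2,0) (3,4) (4,4) (1,4) (0,4) (3,5) (3,3) (4,2) (5,1) (1,5) (1,3) (0,2) [ray(1,0) blocked at (4,4)]
  BK@(4,3): attacks (4,4) (4,2) (5,3) (3,3) (5,4) (5,2) (3,4) (3,2)
  BB@(4,4): attacks (5,5) (5,3) (3,5) (3,3) (2,2) (1,1) (0,0)
B attacks (4,1): no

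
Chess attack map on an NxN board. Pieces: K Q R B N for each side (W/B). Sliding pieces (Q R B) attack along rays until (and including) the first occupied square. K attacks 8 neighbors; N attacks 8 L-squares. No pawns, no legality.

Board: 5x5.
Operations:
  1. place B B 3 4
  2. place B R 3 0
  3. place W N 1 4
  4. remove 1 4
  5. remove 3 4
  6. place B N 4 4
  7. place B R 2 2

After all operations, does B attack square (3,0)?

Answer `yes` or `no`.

Answer: no

Derivation:
Op 1: place BB@(3,4)
Op 2: place BR@(3,0)
Op 3: place WN@(1,4)
Op 4: remove (1,4)
Op 5: remove (3,4)
Op 6: place BN@(4,4)
Op 7: place BR@(2,2)
Per-piece attacks for B:
  BR@(2,2): attacks (2,3) (2,4) (2,1) (2,0) (3,2) (4,2) (1,2) (0,2)
  BR@(3,0): attacks (3,1) (3,2) (3,3) (3,4) (4,0) (2,0) (1,0) (0,0)
  BN@(4,4): attacks (3,2) (2,3)
B attacks (3,0): no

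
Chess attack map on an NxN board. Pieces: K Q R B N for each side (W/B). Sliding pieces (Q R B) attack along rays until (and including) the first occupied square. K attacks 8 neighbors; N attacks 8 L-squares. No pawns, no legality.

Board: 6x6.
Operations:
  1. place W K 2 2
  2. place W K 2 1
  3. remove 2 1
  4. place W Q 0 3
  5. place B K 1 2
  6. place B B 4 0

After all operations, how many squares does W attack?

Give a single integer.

Op 1: place WK@(2,2)
Op 2: place WK@(2,1)
Op 3: remove (2,1)
Op 4: place WQ@(0,3)
Op 5: place BK@(1,2)
Op 6: place BB@(4,0)
Per-piece attacks for W:
  WQ@(0,3): attacks (0,4) (0,5) (0,2) (0,1) (0,0) (1,3) (2,3) (3,3) (4,3) (5,3) (1,4) (2,5) (1,2) [ray(1,-1) blocked at (1,2)]
  WK@(2,2): attacks (2,3) (2,1) (3,2) (1,2) (3,3) (3,1) (1,3) (1,1)
Union (17 distinct): (0,0) (0,1) (0,2) (0,4) (0,5) (1,1) (1,2) (1,3) (1,4) (2,1) (2,3) (2,5) (3,1) (3,2) (3,3) (4,3) (5,3)

Answer: 17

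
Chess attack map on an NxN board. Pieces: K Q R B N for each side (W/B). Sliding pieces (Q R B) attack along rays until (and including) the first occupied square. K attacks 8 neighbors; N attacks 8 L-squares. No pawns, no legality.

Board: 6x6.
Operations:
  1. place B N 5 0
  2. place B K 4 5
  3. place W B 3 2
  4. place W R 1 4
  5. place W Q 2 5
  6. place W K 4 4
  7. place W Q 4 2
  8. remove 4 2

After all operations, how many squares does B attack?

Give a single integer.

Answer: 7

Derivation:
Op 1: place BN@(5,0)
Op 2: place BK@(4,5)
Op 3: place WB@(3,2)
Op 4: place WR@(1,4)
Op 5: place WQ@(2,5)
Op 6: place WK@(4,4)
Op 7: place WQ@(4,2)
Op 8: remove (4,2)
Per-piece attacks for B:
  BK@(4,5): attacks (4,4) (5,5) (3,5) (5,4) (3,4)
  BN@(5,0): attacks (4,2) (3,1)
Union (7 distinct): (3,1) (3,4) (3,5) (4,2) (4,4) (5,4) (5,5)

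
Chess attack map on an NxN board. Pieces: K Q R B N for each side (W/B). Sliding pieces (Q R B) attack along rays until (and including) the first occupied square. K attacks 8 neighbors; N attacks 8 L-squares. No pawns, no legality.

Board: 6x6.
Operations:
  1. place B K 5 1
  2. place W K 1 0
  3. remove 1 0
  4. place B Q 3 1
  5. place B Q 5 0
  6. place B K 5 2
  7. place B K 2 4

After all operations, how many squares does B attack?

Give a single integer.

Answer: 27

Derivation:
Op 1: place BK@(5,1)
Op 2: place WK@(1,0)
Op 3: remove (1,0)
Op 4: place BQ@(3,1)
Op 5: place BQ@(5,0)
Op 6: place BK@(5,2)
Op 7: place BK@(2,4)
Per-piece attacks for B:
  BK@(2,4): attacks (2,5) (2,3) (3,4) (1,4) (3,5) (3,3) (1,5) (1,3)
  BQ@(3,1): attacks (3,2) (3,3) (3,4) (3,5) (3,0) (4,1) (5,1) (2,1) (1,1) (0,1) (4,2) (5,3) (4,0) (2,2) (1,3) (0,4) (2,0) [ray(1,0) blocked at (5,1)]
  BQ@(5,0): attacks (5,1) (4,0) (3,0) (2,0) (1,0) (0,0) (4,1) (3,2) (2,3) (1,4) (0,5) [ray(0,1) blocked at (5,1)]
  BK@(5,1): attacks (5,2) (5,0) (4,1) (4,2) (4,0)
  BK@(5,2): attacks (5,3) (5,1) (4,2) (4,3) (4,1)
Union (27 distinct): (0,0) (0,1) (0,4) (0,5) (1,0) (1,1) (1,3) (1,4) (1,5) (2,0) (2,1) (2,2) (2,3) (2,5) (3,0) (3,2) (3,3) (3,4) (3,5) (4,0) (4,1) (4,2) (4,3) (5,0) (5,1) (5,2) (5,3)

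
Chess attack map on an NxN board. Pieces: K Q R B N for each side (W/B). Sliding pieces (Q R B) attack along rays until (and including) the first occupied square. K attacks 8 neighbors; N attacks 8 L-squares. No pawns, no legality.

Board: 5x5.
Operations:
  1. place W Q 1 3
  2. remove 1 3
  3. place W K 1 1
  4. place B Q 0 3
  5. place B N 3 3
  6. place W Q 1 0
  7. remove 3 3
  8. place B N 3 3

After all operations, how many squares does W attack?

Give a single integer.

Answer: 13

Derivation:
Op 1: place WQ@(1,3)
Op 2: remove (1,3)
Op 3: place WK@(1,1)
Op 4: place BQ@(0,3)
Op 5: place BN@(3,3)
Op 6: place WQ@(1,0)
Op 7: remove (3,3)
Op 8: place BN@(3,3)
Per-piece attacks for W:
  WQ@(1,0): attacks (1,1) (2,0) (3,0) (4,0) (0,0) (2,1) (3,2) (4,3) (0,1) [ray(0,1) blocked at (1,1)]
  WK@(1,1): attacks (1,2) (1,0) (2,1) (0,1) (2,2) (2,0) (0,2) (0,0)
Union (13 distinct): (0,0) (0,1) (0,2) (1,0) (1,1) (1,2) (2,0) (2,1) (2,2) (3,0) (3,2) (4,0) (4,3)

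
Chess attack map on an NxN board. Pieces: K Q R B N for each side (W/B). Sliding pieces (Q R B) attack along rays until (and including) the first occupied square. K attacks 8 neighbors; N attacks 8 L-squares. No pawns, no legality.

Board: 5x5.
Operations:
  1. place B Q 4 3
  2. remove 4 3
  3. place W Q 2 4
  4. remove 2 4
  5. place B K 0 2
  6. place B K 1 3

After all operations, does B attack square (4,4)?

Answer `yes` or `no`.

Op 1: place BQ@(4,3)
Op 2: remove (4,3)
Op 3: place WQ@(2,4)
Op 4: remove (2,4)
Op 5: place BK@(0,2)
Op 6: place BK@(1,3)
Per-piece attacks for B:
  BK@(0,2): attacks (0,3) (0,1) (1,2) (1,3) (1,1)
  BK@(1,3): attacks (1,4) (1,2) (2,3) (0,3) (2,4) (2,2) (0,4) (0,2)
B attacks (4,4): no

Answer: no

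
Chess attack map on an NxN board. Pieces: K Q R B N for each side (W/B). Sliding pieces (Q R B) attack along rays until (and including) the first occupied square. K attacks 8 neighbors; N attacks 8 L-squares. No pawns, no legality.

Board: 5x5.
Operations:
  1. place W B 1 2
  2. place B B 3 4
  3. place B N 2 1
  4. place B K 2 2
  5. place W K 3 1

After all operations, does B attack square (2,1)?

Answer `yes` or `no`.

Op 1: place WB@(1,2)
Op 2: place BB@(3,4)
Op 3: place BN@(2,1)
Op 4: place BK@(2,2)
Op 5: place WK@(3,1)
Per-piece attacks for B:
  BN@(2,1): attacks (3,3) (4,2) (1,3) (0,2) (4,0) (0,0)
  BK@(2,2): attacks (2,3) (2,1) (3,2) (1,2) (3,3) (3,1) (1,3) (1,1)
  BB@(3,4): attacks (4,3) (2,3) (1,2) [ray(-1,-1) blocked at (1,2)]
B attacks (2,1): yes

Answer: yes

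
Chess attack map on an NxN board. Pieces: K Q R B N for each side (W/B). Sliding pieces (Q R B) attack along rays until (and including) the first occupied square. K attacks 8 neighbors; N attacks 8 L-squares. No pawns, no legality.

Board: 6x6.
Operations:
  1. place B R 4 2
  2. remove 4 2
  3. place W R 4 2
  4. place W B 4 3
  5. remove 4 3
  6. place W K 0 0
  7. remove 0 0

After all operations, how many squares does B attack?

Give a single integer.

Answer: 0

Derivation:
Op 1: place BR@(4,2)
Op 2: remove (4,2)
Op 3: place WR@(4,2)
Op 4: place WB@(4,3)
Op 5: remove (4,3)
Op 6: place WK@(0,0)
Op 7: remove (0,0)
Per-piece attacks for B:
Union (0 distinct): (none)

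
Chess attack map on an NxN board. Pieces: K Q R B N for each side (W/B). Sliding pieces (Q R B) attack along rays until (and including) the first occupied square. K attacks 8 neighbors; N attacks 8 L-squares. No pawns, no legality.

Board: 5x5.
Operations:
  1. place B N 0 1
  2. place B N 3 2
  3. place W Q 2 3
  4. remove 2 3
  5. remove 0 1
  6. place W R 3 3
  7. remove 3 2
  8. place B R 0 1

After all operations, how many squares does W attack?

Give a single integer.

Answer: 8

Derivation:
Op 1: place BN@(0,1)
Op 2: place BN@(3,2)
Op 3: place WQ@(2,3)
Op 4: remove (2,3)
Op 5: remove (0,1)
Op 6: place WR@(3,3)
Op 7: remove (3,2)
Op 8: place BR@(0,1)
Per-piece attacks for W:
  WR@(3,3): attacks (3,4) (3,2) (3,1) (3,0) (4,3) (2,3) (1,3) (0,3)
Union (8 distinct): (0,3) (1,3) (2,3) (3,0) (3,1) (3,2) (3,4) (4,3)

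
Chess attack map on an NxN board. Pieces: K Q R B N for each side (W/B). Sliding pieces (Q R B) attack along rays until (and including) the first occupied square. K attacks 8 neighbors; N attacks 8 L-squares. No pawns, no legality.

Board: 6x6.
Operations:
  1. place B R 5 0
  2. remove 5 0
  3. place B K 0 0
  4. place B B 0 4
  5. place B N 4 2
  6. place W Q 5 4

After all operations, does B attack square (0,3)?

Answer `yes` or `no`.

Answer: no

Derivation:
Op 1: place BR@(5,0)
Op 2: remove (5,0)
Op 3: place BK@(0,0)
Op 4: place BB@(0,4)
Op 5: place BN@(4,2)
Op 6: place WQ@(5,4)
Per-piece attacks for B:
  BK@(0,0): attacks (0,1) (1,0) (1,1)
  BB@(0,4): attacks (1,5) (1,3) (2,2) (3,1) (4,0)
  BN@(4,2): attacks (5,4) (3,4) (2,3) (5,0) (3,0) (2,1)
B attacks (0,3): no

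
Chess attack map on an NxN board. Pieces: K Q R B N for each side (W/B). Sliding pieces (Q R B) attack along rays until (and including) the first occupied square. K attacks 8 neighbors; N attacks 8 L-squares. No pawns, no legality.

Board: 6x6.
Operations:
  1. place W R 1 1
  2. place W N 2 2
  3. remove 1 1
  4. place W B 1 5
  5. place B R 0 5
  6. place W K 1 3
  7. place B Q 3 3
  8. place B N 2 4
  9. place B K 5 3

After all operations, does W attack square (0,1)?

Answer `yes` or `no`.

Answer: yes

Derivation:
Op 1: place WR@(1,1)
Op 2: place WN@(2,2)
Op 3: remove (1,1)
Op 4: place WB@(1,5)
Op 5: place BR@(0,5)
Op 6: place WK@(1,3)
Op 7: place BQ@(3,3)
Op 8: place BN@(2,4)
Op 9: place BK@(5,3)
Per-piece attacks for W:
  WK@(1,3): attacks (1,4) (1,2) (2,3) (0,3) (2,4) (2,2) (0,4) (0,2)
  WB@(1,5): attacks (2,4) (0,4) [ray(1,-1) blocked at (2,4)]
  WN@(2,2): attacks (3,4) (4,3) (1,4) (0,3) (3,0) (4,1) (1,0) (0,1)
W attacks (0,1): yes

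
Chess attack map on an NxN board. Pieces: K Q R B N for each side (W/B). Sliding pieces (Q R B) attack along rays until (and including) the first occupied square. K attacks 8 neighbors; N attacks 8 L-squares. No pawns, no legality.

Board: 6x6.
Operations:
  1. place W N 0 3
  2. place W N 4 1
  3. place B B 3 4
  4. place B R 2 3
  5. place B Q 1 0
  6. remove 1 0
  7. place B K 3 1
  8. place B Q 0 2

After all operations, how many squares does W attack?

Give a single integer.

Answer: 7

Derivation:
Op 1: place WN@(0,3)
Op 2: place WN@(4,1)
Op 3: place BB@(3,4)
Op 4: place BR@(2,3)
Op 5: place BQ@(1,0)
Op 6: remove (1,0)
Op 7: place BK@(3,1)
Op 8: place BQ@(0,2)
Per-piece attacks for W:
  WN@(0,3): attacks (1,5) (2,4) (1,1) (2,2)
  WN@(4,1): attacks (5,3) (3,3) (2,2) (2,0)
Union (7 distinct): (1,1) (1,5) (2,0) (2,2) (2,4) (3,3) (5,3)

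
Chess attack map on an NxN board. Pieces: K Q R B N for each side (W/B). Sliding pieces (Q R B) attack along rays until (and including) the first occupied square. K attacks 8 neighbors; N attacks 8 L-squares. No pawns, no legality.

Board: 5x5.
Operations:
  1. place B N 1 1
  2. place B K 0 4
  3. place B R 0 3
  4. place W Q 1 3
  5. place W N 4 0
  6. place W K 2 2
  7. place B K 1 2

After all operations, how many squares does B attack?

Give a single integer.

Answer: 13

Derivation:
Op 1: place BN@(1,1)
Op 2: place BK@(0,4)
Op 3: place BR@(0,3)
Op 4: place WQ@(1,3)
Op 5: place WN@(4,0)
Op 6: place WK@(2,2)
Op 7: place BK@(1,2)
Per-piece attacks for B:
  BR@(0,3): attacks (0,4) (0,2) (0,1) (0,0) (1,3) [ray(0,1) blocked at (0,4); ray(1,0) blocked at (1,3)]
  BK@(0,4): attacks (0,3) (1,4) (1,3)
  BN@(1,1): attacks (2,3) (3,2) (0,3) (3,0)
  BK@(1,2): attacks (1,3) (1,1) (2,2) (0,2) (2,3) (2,1) (0,3) (0,1)
Union (13 distinct): (0,0) (0,1) (0,2) (0,3) (0,4) (1,1) (1,3) (1,4) (2,1) (2,2) (2,3) (3,0) (3,2)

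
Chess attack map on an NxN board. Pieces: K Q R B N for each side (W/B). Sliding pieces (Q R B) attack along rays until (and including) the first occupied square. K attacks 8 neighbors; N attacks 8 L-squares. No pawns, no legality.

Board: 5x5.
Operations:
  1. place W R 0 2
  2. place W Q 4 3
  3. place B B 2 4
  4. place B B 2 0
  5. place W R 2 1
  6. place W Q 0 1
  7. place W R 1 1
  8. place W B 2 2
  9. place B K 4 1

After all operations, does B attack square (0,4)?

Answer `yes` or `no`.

Answer: no

Derivation:
Op 1: place WR@(0,2)
Op 2: place WQ@(4,3)
Op 3: place BB@(2,4)
Op 4: place BB@(2,0)
Op 5: place WR@(2,1)
Op 6: place WQ@(0,1)
Op 7: place WR@(1,1)
Op 8: place WB@(2,2)
Op 9: place BK@(4,1)
Per-piece attacks for B:
  BB@(2,0): attacks (3,1) (4,2) (1,1) [ray(-1,1) blocked at (1,1)]
  BB@(2,4): attacks (3,3) (4,2) (1,3) (0,2) [ray(-1,-1) blocked at (0,2)]
  BK@(4,1): attacks (4,2) (4,0) (3,1) (3,2) (3,0)
B attacks (0,4): no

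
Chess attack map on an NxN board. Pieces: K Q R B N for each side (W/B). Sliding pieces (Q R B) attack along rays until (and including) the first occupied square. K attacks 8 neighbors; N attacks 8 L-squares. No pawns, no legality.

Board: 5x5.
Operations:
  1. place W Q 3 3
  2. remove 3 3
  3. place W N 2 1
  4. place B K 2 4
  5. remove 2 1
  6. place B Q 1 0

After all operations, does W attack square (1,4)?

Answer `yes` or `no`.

Op 1: place WQ@(3,3)
Op 2: remove (3,3)
Op 3: place WN@(2,1)
Op 4: place BK@(2,4)
Op 5: remove (2,1)
Op 6: place BQ@(1,0)
Per-piece attacks for W:
W attacks (1,4): no

Answer: no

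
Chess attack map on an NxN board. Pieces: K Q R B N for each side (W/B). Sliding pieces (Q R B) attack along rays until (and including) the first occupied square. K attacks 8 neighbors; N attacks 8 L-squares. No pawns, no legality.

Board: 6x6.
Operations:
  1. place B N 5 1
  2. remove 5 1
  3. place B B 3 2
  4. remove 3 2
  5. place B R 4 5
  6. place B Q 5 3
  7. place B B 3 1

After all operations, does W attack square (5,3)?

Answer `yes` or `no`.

Answer: no

Derivation:
Op 1: place BN@(5,1)
Op 2: remove (5,1)
Op 3: place BB@(3,2)
Op 4: remove (3,2)
Op 5: place BR@(4,5)
Op 6: place BQ@(5,3)
Op 7: place BB@(3,1)
Per-piece attacks for W:
W attacks (5,3): no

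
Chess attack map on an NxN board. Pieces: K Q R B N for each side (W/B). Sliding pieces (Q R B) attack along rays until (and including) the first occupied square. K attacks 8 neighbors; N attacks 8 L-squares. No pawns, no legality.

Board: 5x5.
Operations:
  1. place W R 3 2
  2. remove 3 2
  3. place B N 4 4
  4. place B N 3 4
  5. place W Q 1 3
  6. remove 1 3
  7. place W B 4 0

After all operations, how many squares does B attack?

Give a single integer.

Answer: 5

Derivation:
Op 1: place WR@(3,2)
Op 2: remove (3,2)
Op 3: place BN@(4,4)
Op 4: place BN@(3,4)
Op 5: place WQ@(1,3)
Op 6: remove (1,3)
Op 7: place WB@(4,0)
Per-piece attacks for B:
  BN@(3,4): attacks (4,2) (2,2) (1,3)
  BN@(4,4): attacks (3,2) (2,3)
Union (5 distinct): (1,3) (2,2) (2,3) (3,2) (4,2)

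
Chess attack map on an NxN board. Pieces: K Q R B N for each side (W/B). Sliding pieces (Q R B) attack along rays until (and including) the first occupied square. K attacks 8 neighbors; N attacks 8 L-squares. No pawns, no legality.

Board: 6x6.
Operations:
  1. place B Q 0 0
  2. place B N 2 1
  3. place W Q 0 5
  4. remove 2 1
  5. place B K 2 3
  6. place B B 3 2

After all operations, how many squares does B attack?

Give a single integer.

Op 1: place BQ@(0,0)
Op 2: place BN@(2,1)
Op 3: place WQ@(0,5)
Op 4: remove (2,1)
Op 5: place BK@(2,3)
Op 6: place BB@(3,2)
Per-piece attacks for B:
  BQ@(0,0): attacks (0,1) (0,2) (0,3) (0,4) (0,5) (1,0) (2,0) (3,0) (4,0) (5,0) (1,1) (2,2) (3,3) (4,4) (5,5) [ray(0,1) blocked at (0,5)]
  BK@(2,3): attacks (2,4) (2,2) (3,3) (1,3) (3,4) (3,2) (1,4) (1,2)
  BB@(3,2): attacks (4,3) (5,4) (4,1) (5,0) (2,3) (2,1) (1,0) [ray(-1,1) blocked at (2,3)]
Union (26 distinct): (0,1) (0,2) (0,3) (0,4) (0,5) (1,0) (1,1) (1,2) (1,3) (1,4) (2,0) (2,1) (2,2) (2,3) (2,4) (3,0) (3,2) (3,3) (3,4) (4,0) (4,1) (4,3) (4,4) (5,0) (5,4) (5,5)

Answer: 26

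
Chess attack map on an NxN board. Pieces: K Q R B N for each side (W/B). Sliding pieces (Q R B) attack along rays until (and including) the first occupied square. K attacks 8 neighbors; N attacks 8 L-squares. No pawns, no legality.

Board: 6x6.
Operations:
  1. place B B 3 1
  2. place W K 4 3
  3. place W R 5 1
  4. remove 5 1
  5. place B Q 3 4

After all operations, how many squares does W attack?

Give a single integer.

Answer: 8

Derivation:
Op 1: place BB@(3,1)
Op 2: place WK@(4,3)
Op 3: place WR@(5,1)
Op 4: remove (5,1)
Op 5: place BQ@(3,4)
Per-piece attacks for W:
  WK@(4,3): attacks (4,4) (4,2) (5,3) (3,3) (5,4) (5,2) (3,4) (3,2)
Union (8 distinct): (3,2) (3,3) (3,4) (4,2) (4,4) (5,2) (5,3) (5,4)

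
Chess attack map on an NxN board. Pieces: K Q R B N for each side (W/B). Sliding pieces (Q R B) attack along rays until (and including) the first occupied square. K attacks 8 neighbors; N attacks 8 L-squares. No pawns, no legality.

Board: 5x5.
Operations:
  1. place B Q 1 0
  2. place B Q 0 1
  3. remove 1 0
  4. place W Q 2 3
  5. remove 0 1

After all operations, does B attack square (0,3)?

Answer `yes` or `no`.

Answer: no

Derivation:
Op 1: place BQ@(1,0)
Op 2: place BQ@(0,1)
Op 3: remove (1,0)
Op 4: place WQ@(2,3)
Op 5: remove (0,1)
Per-piece attacks for B:
B attacks (0,3): no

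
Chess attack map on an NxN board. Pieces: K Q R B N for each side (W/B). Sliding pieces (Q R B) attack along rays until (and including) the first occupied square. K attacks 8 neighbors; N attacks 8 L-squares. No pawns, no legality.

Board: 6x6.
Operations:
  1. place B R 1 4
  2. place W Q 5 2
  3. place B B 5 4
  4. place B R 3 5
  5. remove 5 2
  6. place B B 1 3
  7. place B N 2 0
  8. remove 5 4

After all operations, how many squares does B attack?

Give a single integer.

Op 1: place BR@(1,4)
Op 2: place WQ@(5,2)
Op 3: place BB@(5,4)
Op 4: place BR@(3,5)
Op 5: remove (5,2)
Op 6: place BB@(1,3)
Op 7: place BN@(2,0)
Op 8: remove (5,4)
Per-piece attacks for B:
  BB@(1,3): attacks (2,4) (3,5) (2,2) (3,1) (4,0) (0,4) (0,2) [ray(1,1) blocked at (3,5)]
  BR@(1,4): attacks (1,5) (1,3) (2,4) (3,4) (4,4) (5,4) (0,4) [ray(0,-1) blocked at (1,3)]
  BN@(2,0): attacks (3,2) (4,1) (1,2) (0,1)
  BR@(3,5): attacks (3,4) (3,3) (3,2) (3,1) (3,0) (4,5) (5,5) (2,5) (1,5) (0,5)
Union (22 distinct): (0,1) (0,2) (0,4) (0,5) (1,2) (1,3) (1,5) (2,2) (2,4) (2,5) (3,0) (3,1) (3,2) (3,3) (3,4) (3,5) (4,0) (4,1) (4,4) (4,5) (5,4) (5,5)

Answer: 22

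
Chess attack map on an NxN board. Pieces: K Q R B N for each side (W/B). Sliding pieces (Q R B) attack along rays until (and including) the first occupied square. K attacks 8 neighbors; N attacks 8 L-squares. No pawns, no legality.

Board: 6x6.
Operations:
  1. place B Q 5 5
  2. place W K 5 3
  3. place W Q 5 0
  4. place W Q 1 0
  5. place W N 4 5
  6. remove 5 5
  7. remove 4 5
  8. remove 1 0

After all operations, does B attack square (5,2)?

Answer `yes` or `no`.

Op 1: place BQ@(5,5)
Op 2: place WK@(5,3)
Op 3: place WQ@(5,0)
Op 4: place WQ@(1,0)
Op 5: place WN@(4,5)
Op 6: remove (5,5)
Op 7: remove (4,5)
Op 8: remove (1,0)
Per-piece attacks for B:
B attacks (5,2): no

Answer: no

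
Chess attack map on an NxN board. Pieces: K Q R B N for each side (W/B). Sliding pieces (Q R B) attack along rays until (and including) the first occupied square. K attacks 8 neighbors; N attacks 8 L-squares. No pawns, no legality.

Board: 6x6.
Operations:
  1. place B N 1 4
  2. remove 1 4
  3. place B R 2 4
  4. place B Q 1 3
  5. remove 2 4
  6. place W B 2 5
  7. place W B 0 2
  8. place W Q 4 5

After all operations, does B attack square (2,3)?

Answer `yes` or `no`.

Op 1: place BN@(1,4)
Op 2: remove (1,4)
Op 3: place BR@(2,4)
Op 4: place BQ@(1,3)
Op 5: remove (2,4)
Op 6: place WB@(2,5)
Op 7: place WB@(0,2)
Op 8: place WQ@(4,5)
Per-piece attacks for B:
  BQ@(1,3): attacks (1,4) (1,5) (1,2) (1,1) (1,0) (2,3) (3,3) (4,3) (5,3) (0,3) (2,4) (3,5) (2,2) (3,1) (4,0) (0,4) (0,2) [ray(-1,-1) blocked at (0,2)]
B attacks (2,3): yes

Answer: yes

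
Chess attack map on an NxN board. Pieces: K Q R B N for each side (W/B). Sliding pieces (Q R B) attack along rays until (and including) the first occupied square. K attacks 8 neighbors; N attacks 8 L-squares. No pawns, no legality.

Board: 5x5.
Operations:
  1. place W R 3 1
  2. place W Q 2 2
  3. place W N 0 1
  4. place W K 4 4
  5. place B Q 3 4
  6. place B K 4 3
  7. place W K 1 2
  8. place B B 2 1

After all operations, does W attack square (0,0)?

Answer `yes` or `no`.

Answer: yes

Derivation:
Op 1: place WR@(3,1)
Op 2: place WQ@(2,2)
Op 3: place WN@(0,1)
Op 4: place WK@(4,4)
Op 5: place BQ@(3,4)
Op 6: place BK@(4,3)
Op 7: place WK@(1,2)
Op 8: place BB@(2,1)
Per-piece attacks for W:
  WN@(0,1): attacks (1,3) (2,2) (2,0)
  WK@(1,2): attacks (1,3) (1,1) (2,2) (0,2) (2,3) (2,1) (0,3) (0,1)
  WQ@(2,2): attacks (2,3) (2,4) (2,1) (3,2) (4,2) (1,2) (3,3) (4,4) (3,1) (1,3) (0,4) (1,1) (0,0) [ray(0,-1) blocked at (2,1); ray(-1,0) blocked at (1,2); ray(1,1) blocked at (4,4); ray(1,-1) blocked at (3,1)]
  WR@(3,1): attacks (3,2) (3,3) (3,4) (3,0) (4,1) (2,1) [ray(0,1) blocked at (3,4); ray(-1,0) blocked at (2,1)]
  WK@(4,4): attacks (4,3) (3,4) (3,3)
W attacks (0,0): yes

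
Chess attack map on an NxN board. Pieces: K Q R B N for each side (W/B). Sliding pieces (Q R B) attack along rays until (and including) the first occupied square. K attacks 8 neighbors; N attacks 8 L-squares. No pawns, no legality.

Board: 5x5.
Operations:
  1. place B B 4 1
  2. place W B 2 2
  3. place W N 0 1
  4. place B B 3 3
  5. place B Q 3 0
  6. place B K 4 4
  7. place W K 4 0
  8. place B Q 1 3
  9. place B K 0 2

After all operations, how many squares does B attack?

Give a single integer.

Answer: 25

Derivation:
Op 1: place BB@(4,1)
Op 2: place WB@(2,2)
Op 3: place WN@(0,1)
Op 4: place BB@(3,3)
Op 5: place BQ@(3,0)
Op 6: place BK@(4,4)
Op 7: place WK@(4,0)
Op 8: place BQ@(1,3)
Op 9: place BK@(0,2)
Per-piece attacks for B:
  BK@(0,2): attacks (0,3) (0,1) (1,2) (1,3) (1,1)
  BQ@(1,3): attacks (1,4) (1,2) (1,1) (1,0) (2,3) (3,3) (0,3) (2,4) (2,2) (0,4) (0,2) [ray(1,0) blocked at (3,3); ray(1,-1) blocked at (2,2); ray(-1,-1) blocked at (0,2)]
  BQ@(3,0): attacks (3,1) (3,2) (3,3) (4,0) (2,0) (1,0) (0,0) (4,1) (2,1) (1,2) (0,3) [ray(0,1) blocked at (3,3); ray(1,0) blocked at (4,0); ray(1,1) blocked at (4,1)]
  BB@(3,3): attacks (4,4) (4,2) (2,4) (2,2) [ray(1,1) blocked at (4,4); ray(-1,-1) blocked at (2,2)]
  BB@(4,1): attacks (3,2) (2,3) (1,4) (3,0) [ray(-1,-1) blocked at (3,0)]
  BK@(4,4): attacks (4,3) (3,4) (3,3)
Union (25 distinct): (0,0) (0,1) (0,2) (0,3) (0,4) (1,0) (1,1) (1,2) (1,3) (1,4) (2,0) (2,1) (2,2) (2,3) (2,4) (3,0) (3,1) (3,2) (3,3) (3,4) (4,0) (4,1) (4,2) (4,3) (4,4)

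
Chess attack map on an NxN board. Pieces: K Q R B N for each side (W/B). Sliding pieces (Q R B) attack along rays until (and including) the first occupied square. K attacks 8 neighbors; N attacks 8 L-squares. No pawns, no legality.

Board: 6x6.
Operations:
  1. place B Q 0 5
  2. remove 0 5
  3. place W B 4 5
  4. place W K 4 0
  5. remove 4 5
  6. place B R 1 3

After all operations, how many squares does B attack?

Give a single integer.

Answer: 10

Derivation:
Op 1: place BQ@(0,5)
Op 2: remove (0,5)
Op 3: place WB@(4,5)
Op 4: place WK@(4,0)
Op 5: remove (4,5)
Op 6: place BR@(1,3)
Per-piece attacks for B:
  BR@(1,3): attacks (1,4) (1,5) (1,2) (1,1) (1,0) (2,3) (3,3) (4,3) (5,3) (0,3)
Union (10 distinct): (0,3) (1,0) (1,1) (1,2) (1,4) (1,5) (2,3) (3,3) (4,3) (5,3)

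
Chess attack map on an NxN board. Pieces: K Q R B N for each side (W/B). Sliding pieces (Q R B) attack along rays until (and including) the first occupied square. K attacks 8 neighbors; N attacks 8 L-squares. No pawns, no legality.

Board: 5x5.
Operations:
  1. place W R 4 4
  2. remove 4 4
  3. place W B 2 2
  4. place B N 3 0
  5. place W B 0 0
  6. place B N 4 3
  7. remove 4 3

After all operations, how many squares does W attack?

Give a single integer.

Op 1: place WR@(4,4)
Op 2: remove (4,4)
Op 3: place WB@(2,2)
Op 4: place BN@(3,0)
Op 5: place WB@(0,0)
Op 6: place BN@(4,3)
Op 7: remove (4,3)
Per-piece attacks for W:
  WB@(0,0): attacks (1,1) (2,2) [ray(1,1) blocked at (2,2)]
  WB@(2,2): attacks (3,3) (4,4) (3,1) (4,0) (1,3) (0,4) (1,1) (0,0) [ray(-1,-1) blocked at (0,0)]
Union (9 distinct): (0,0) (0,4) (1,1) (1,3) (2,2) (3,1) (3,3) (4,0) (4,4)

Answer: 9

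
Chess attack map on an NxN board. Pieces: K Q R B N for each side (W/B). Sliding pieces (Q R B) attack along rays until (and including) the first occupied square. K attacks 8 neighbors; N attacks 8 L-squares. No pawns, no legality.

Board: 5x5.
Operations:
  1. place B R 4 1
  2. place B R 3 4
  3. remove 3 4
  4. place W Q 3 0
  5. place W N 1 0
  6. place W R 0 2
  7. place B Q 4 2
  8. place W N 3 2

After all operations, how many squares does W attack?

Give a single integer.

Answer: 18

Derivation:
Op 1: place BR@(4,1)
Op 2: place BR@(3,4)
Op 3: remove (3,4)
Op 4: place WQ@(3,0)
Op 5: place WN@(1,0)
Op 6: place WR@(0,2)
Op 7: place BQ@(4,2)
Op 8: place WN@(3,2)
Per-piece attacks for W:
  WR@(0,2): attacks (0,3) (0,4) (0,1) (0,0) (1,2) (2,2) (3,2) [ray(1,0) blocked at (3,2)]
  WN@(1,0): attacks (2,2) (3,1) (0,2)
  WQ@(3,0): attacks (3,1) (3,2) (4,0) (2,0) (1,0) (4,1) (2,1) (1,2) (0,3) [ray(0,1) blocked at (3,2); ray(-1,0) blocked at (1,0); ray(1,1) blocked at (4,1)]
  WN@(3,2): attacks (4,4) (2,4) (1,3) (4,0) (2,0) (1,1)
Union (18 distinct): (0,0) (0,1) (0,2) (0,3) (0,4) (1,0) (1,1) (1,2) (1,3) (2,0) (2,1) (2,2) (2,4) (3,1) (3,2) (4,0) (4,1) (4,4)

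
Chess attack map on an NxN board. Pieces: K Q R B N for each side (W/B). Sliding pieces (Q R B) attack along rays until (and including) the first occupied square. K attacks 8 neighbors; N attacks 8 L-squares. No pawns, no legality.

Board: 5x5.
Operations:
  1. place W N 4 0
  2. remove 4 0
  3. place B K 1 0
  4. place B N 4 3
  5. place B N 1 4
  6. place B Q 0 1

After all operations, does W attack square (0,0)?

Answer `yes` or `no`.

Op 1: place WN@(4,0)
Op 2: remove (4,0)
Op 3: place BK@(1,0)
Op 4: place BN@(4,3)
Op 5: place BN@(1,4)
Op 6: place BQ@(0,1)
Per-piece attacks for W:
W attacks (0,0): no

Answer: no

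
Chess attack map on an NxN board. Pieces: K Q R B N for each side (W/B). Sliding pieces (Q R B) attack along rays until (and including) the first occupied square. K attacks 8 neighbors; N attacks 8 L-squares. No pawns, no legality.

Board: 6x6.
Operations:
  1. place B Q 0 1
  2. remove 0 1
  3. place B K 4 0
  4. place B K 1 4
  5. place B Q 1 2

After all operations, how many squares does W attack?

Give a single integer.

Answer: 0

Derivation:
Op 1: place BQ@(0,1)
Op 2: remove (0,1)
Op 3: place BK@(4,0)
Op 4: place BK@(1,4)
Op 5: place BQ@(1,2)
Per-piece attacks for W:
Union (0 distinct): (none)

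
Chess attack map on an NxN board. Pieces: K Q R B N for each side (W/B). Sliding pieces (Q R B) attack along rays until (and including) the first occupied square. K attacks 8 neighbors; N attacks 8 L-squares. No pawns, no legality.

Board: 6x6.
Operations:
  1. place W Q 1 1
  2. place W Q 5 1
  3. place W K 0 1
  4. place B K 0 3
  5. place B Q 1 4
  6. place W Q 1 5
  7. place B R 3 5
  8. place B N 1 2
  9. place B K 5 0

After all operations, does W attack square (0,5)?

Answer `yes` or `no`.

Answer: yes

Derivation:
Op 1: place WQ@(1,1)
Op 2: place WQ@(5,1)
Op 3: place WK@(0,1)
Op 4: place BK@(0,3)
Op 5: place BQ@(1,4)
Op 6: place WQ@(1,5)
Op 7: place BR@(3,5)
Op 8: place BN@(1,2)
Op 9: place BK@(5,0)
Per-piece attacks for W:
  WK@(0,1): attacks (0,2) (0,0) (1,1) (1,2) (1,0)
  WQ@(1,1): attacks (1,2) (1,0) (2,1) (3,1) (4,1) (5,1) (0,1) (2,2) (3,3) (4,4) (5,5) (2,0) (0,2) (0,0) [ray(0,1) blocked at (1,2); ray(1,0) blocked at (5,1); ray(-1,0) blocked at (0,1)]
  WQ@(1,5): attacks (1,4) (2,5) (3,5) (0,5) (2,4) (3,3) (4,2) (5,1) (0,4) [ray(0,-1) blocked at (1,4); ray(1,0) blocked at (3,5); ray(1,-1) blocked at (5,1)]
  WQ@(5,1): attacks (5,2) (5,3) (5,4) (5,5) (5,0) (4,1) (3,1) (2,1) (1,1) (4,2) (3,3) (2,4) (1,5) (4,0) [ray(0,-1) blocked at (5,0); ray(-1,0) blocked at (1,1); ray(-1,1) blocked at (1,5)]
W attacks (0,5): yes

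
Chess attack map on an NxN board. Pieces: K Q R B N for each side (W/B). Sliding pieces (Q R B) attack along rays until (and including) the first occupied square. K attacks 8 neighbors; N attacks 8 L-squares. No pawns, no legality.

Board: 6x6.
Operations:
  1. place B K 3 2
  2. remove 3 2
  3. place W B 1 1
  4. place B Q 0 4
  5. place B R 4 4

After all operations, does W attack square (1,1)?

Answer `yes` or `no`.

Answer: no

Derivation:
Op 1: place BK@(3,2)
Op 2: remove (3,2)
Op 3: place WB@(1,1)
Op 4: place BQ@(0,4)
Op 5: place BR@(4,4)
Per-piece attacks for W:
  WB@(1,1): attacks (2,2) (3,3) (4,4) (2,0) (0,2) (0,0) [ray(1,1) blocked at (4,4)]
W attacks (1,1): no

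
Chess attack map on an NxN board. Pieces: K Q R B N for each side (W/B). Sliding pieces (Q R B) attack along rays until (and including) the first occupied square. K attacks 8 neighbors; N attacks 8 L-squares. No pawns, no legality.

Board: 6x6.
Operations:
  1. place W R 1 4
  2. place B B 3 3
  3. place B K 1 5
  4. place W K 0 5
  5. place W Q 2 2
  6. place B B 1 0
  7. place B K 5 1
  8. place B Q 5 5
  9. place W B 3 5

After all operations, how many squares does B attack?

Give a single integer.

Op 1: place WR@(1,4)
Op 2: place BB@(3,3)
Op 3: place BK@(1,5)
Op 4: place WK@(0,5)
Op 5: place WQ@(2,2)
Op 6: place BB@(1,0)
Op 7: place BK@(5,1)
Op 8: place BQ@(5,5)
Op 9: place WB@(3,5)
Per-piece attacks for B:
  BB@(1,0): attacks (2,1) (3,2) (4,3) (5,4) (0,1)
  BK@(1,5): attacks (1,4) (2,5) (0,5) (2,4) (0,4)
  BB@(3,3): attacks (4,4) (5,5) (4,2) (5,1) (2,4) (1,5) (2,2) [ray(1,1) blocked at (5,5); ray(1,-1) blocked at (5,1); ray(-1,1) blocked at (1,5); ray(-1,-1) blocked at (2,2)]
  BK@(5,1): attacks (5,2) (5,0) (4,1) (4,2) (4,0)
  BQ@(5,5): attacks (5,4) (5,3) (5,2) (5,1) (4,5) (3,5) (4,4) (3,3) [ray(0,-1) blocked at (5,1); ray(-1,0) blocked at (3,5); ray(-1,-1) blocked at (3,3)]
Union (24 distinct): (0,1) (0,4) (0,5) (1,4) (1,5) (2,1) (2,2) (2,4) (2,5) (3,2) (3,3) (3,5) (4,0) (4,1) (4,2) (4,3) (4,4) (4,5) (5,0) (5,1) (5,2) (5,3) (5,4) (5,5)

Answer: 24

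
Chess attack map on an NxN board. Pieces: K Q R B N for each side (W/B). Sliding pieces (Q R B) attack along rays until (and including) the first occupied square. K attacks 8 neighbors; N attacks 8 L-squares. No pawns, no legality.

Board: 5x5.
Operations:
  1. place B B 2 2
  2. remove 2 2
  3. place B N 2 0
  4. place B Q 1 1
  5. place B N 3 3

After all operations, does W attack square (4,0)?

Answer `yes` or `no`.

Answer: no

Derivation:
Op 1: place BB@(2,2)
Op 2: remove (2,2)
Op 3: place BN@(2,0)
Op 4: place BQ@(1,1)
Op 5: place BN@(3,3)
Per-piece attacks for W:
W attacks (4,0): no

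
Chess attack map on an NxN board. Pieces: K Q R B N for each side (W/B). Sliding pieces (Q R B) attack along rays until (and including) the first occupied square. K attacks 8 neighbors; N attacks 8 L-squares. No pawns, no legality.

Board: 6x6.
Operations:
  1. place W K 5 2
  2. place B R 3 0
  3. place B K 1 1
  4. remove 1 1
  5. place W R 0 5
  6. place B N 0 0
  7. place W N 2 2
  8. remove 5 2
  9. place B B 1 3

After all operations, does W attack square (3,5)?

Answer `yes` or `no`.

Answer: yes

Derivation:
Op 1: place WK@(5,2)
Op 2: place BR@(3,0)
Op 3: place BK@(1,1)
Op 4: remove (1,1)
Op 5: place WR@(0,5)
Op 6: place BN@(0,0)
Op 7: place WN@(2,2)
Op 8: remove (5,2)
Op 9: place BB@(1,3)
Per-piece attacks for W:
  WR@(0,5): attacks (0,4) (0,3) (0,2) (0,1) (0,0) (1,5) (2,5) (3,5) (4,5) (5,5) [ray(0,-1) blocked at (0,0)]
  WN@(2,2): attacks (3,4) (4,3) (1,4) (0,3) (3,0) (4,1) (1,0) (0,1)
W attacks (3,5): yes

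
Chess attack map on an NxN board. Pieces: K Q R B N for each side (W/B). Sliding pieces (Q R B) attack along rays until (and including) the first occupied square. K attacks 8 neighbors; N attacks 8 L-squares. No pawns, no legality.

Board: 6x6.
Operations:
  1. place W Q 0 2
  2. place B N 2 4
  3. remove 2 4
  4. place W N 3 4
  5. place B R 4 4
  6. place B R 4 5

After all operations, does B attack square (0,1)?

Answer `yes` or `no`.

Op 1: place WQ@(0,2)
Op 2: place BN@(2,4)
Op 3: remove (2,4)
Op 4: place WN@(3,4)
Op 5: place BR@(4,4)
Op 6: place BR@(4,5)
Per-piece attacks for B:
  BR@(4,4): attacks (4,5) (4,3) (4,2) (4,1) (4,0) (5,4) (3,4) [ray(0,1) blocked at (4,5); ray(-1,0) blocked at (3,4)]
  BR@(4,5): attacks (4,4) (5,5) (3,5) (2,5) (1,5) (0,5) [ray(0,-1) blocked at (4,4)]
B attacks (0,1): no

Answer: no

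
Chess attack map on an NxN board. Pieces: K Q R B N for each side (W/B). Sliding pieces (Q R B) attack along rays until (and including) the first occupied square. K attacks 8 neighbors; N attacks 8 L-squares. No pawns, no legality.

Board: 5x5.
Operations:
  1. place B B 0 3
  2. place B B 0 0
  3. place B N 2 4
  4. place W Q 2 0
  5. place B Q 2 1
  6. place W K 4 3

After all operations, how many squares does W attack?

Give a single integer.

Answer: 13

Derivation:
Op 1: place BB@(0,3)
Op 2: place BB@(0,0)
Op 3: place BN@(2,4)
Op 4: place WQ@(2,0)
Op 5: place BQ@(2,1)
Op 6: place WK@(4,3)
Per-piece attacks for W:
  WQ@(2,0): attacks (2,1) (3,0) (4,0) (1,0) (0,0) (3,1) (4,2) (1,1) (0,2) [ray(0,1) blocked at (2,1); ray(-1,0) blocked at (0,0)]
  WK@(4,3): attacks (4,4) (4,2) (3,3) (3,4) (3,2)
Union (13 distinct): (0,0) (0,2) (1,0) (1,1) (2,1) (3,0) (3,1) (3,2) (3,3) (3,4) (4,0) (4,2) (4,4)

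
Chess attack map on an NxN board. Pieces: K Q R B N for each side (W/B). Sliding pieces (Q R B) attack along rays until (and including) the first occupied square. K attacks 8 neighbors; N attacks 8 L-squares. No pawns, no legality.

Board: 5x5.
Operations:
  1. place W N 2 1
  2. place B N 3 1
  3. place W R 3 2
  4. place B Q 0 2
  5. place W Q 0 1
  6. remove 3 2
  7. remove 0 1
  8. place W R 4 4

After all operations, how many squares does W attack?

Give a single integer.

Op 1: place WN@(2,1)
Op 2: place BN@(3,1)
Op 3: place WR@(3,2)
Op 4: place BQ@(0,2)
Op 5: place WQ@(0,1)
Op 6: remove (3,2)
Op 7: remove (0,1)
Op 8: place WR@(4,4)
Per-piece attacks for W:
  WN@(2,1): attacks (3,3) (4,2) (1,3) (0,2) (4,0) (0,0)
  WR@(4,4): attacks (4,3) (4,2) (4,1) (4,0) (3,4) (2,4) (1,4) (0,4)
Union (12 distinct): (0,0) (0,2) (0,4) (1,3) (1,4) (2,4) (3,3) (3,4) (4,0) (4,1) (4,2) (4,3)

Answer: 12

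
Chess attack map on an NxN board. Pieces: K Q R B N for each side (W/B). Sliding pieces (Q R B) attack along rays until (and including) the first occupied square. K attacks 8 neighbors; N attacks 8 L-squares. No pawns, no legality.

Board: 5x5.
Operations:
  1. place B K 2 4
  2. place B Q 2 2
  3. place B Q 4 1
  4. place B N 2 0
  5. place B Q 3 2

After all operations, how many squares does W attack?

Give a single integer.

Answer: 0

Derivation:
Op 1: place BK@(2,4)
Op 2: place BQ@(2,2)
Op 3: place BQ@(4,1)
Op 4: place BN@(2,0)
Op 5: place BQ@(3,2)
Per-piece attacks for W:
Union (0 distinct): (none)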